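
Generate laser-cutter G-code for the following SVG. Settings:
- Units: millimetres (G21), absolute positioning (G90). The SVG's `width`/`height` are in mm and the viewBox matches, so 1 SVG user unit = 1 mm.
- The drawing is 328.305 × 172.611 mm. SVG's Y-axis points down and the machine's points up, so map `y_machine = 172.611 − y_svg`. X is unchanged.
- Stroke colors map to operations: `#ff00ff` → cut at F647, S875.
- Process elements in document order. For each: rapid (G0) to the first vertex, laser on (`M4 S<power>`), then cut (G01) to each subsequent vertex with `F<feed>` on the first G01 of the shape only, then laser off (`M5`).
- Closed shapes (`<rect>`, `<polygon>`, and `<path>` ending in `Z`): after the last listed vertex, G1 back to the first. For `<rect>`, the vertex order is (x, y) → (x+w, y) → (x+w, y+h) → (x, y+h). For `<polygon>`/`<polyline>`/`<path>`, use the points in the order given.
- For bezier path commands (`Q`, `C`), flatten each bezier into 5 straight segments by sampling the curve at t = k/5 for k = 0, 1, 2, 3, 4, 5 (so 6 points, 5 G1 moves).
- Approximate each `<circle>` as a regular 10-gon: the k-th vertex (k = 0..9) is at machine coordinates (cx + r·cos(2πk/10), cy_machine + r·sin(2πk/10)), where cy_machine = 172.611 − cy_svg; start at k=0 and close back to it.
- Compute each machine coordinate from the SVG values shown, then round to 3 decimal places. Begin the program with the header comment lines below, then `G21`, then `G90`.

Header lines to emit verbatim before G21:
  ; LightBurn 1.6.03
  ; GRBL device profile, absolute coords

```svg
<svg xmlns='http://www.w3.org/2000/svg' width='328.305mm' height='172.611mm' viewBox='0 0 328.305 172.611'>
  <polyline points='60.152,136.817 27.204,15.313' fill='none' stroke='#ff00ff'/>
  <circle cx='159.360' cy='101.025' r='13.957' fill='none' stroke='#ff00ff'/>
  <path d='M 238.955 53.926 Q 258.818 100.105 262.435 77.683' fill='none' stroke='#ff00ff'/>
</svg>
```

Since the viewBox matches the mm dimensions, user units are millimetres directly. The only transform is the Y-flip y_m = 172.611 − y_svg.

Shape 1 is a line segment drawn with `<polyline>`. Its stroke #ff00ff means cut at S875, F647. After flipping Y the toolpath is (60.152,35.794) → (27.204,157.298).

Shape 2 is a circle drawn with `<circle>`. Its stroke #ff00ff means cut at S875, F647. After flipping Y the toolpath is (173.317,71.586) → (170.651,79.790) → (163.673,84.860) → (155.047,84.860) → (148.069,79.790) → (145.403,71.586) → (148.069,63.382) → (155.047,58.312) → (163.673,58.312) → (170.651,63.382) → (173.317,71.586), returning to the start.

Shape 3 is a quadratic bezier drawn with `<path>`. Its stroke #ff00ff means cut at S875, F647. After flipping Y the toolpath is (238.955,118.685) → (246.250,102.957) → (252.246,92.718) → (256.942,87.967) → (260.338,88.703) → (262.435,94.928).

; LightBurn 1.6.03
; GRBL device profile, absolute coords
G21
G90
G0 X60.152 Y35.794
M4 S875
G01 X27.204 Y157.298 F647
M5
G0 X173.317 Y71.586
M4 S875
G01 X170.651 Y79.790 F647
G01 X163.673 Y84.860
G01 X155.047 Y84.860
G01 X148.069 Y79.790
G01 X145.403 Y71.586
G01 X148.069 Y63.382
G01 X155.047 Y58.312
G01 X163.673 Y58.312
G01 X170.651 Y63.382
G01 X173.317 Y71.586
M5
G0 X238.955 Y118.685
M4 S875
G01 X246.250 Y102.957 F647
G01 X252.246 Y92.718
G01 X256.942 Y87.967
G01 X260.338 Y88.703
G01 X262.435 Y94.928
M5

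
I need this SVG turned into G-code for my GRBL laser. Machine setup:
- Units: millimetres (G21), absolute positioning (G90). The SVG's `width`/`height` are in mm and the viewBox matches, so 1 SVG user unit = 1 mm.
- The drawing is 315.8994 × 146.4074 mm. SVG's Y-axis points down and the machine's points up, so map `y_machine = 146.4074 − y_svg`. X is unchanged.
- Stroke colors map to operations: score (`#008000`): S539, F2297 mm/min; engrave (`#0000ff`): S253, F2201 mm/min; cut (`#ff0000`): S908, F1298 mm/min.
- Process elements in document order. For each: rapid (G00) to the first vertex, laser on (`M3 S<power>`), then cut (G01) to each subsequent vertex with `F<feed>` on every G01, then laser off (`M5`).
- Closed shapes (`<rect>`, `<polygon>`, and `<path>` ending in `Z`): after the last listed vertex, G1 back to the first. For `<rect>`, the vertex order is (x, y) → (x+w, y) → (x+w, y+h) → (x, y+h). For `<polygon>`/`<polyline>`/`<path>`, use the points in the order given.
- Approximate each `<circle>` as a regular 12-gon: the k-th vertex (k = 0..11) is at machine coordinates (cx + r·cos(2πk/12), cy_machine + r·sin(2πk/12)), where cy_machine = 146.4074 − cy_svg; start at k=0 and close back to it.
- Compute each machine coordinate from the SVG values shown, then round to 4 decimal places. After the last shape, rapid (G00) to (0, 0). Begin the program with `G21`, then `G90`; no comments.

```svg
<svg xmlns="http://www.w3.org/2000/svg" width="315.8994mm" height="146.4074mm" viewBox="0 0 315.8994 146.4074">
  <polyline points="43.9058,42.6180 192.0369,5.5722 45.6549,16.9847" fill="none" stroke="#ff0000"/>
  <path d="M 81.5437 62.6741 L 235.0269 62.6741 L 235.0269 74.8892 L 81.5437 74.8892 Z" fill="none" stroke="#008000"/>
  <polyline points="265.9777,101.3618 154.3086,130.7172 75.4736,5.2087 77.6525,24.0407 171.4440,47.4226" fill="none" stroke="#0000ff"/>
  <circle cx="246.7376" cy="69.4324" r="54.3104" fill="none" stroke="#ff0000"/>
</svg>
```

1 u = 1 mm; y_m = 146.4074 − y.

[1] `<polyline>` open polyline, #ff0000→cut S908 F1298: (43.9058,103.7894) → (192.0369,140.8352) → (45.6549,129.4227)

[2] `<path>` rectangle, #008000→score S539 F2297: (81.5437,83.7333) → (235.0269,83.7333) → (235.0269,71.5182) → (81.5437,71.5182) → (81.5437,83.7333) (closed)

[3] `<polyline>` open polyline, #0000ff→engrave S253 F2201: (265.9777,45.0456) → (154.3086,15.6902) → (75.4736,141.1987) → (77.6525,122.3667) → (171.4440,98.9848)

[4] `<circle>` circle, #ff0000→cut S908 F1298: (301.0480,76.9750) → (293.7718,104.1302) → (273.8928,124.0092) → (246.7376,131.2854) → (219.5824,124.0092) → (199.7034,104.1302) → (192.4272,76.9750) → (199.7034,49.8198) → (219.5824,29.9408) → (246.7376,22.6646) → (273.8928,29.9408) → (293.7718,49.8198) → (301.0480,76.9750) (closed)

G21
G90
G00 X43.9058 Y103.7894
M3 S908
G01 X192.0369 Y140.8352 F1298
G01 X45.6549 Y129.4227 F1298
M5
G00 X81.5437 Y83.7333
M3 S539
G01 X235.0269 Y83.7333 F2297
G01 X235.0269 Y71.5182 F2297
G01 X81.5437 Y71.5182 F2297
G01 X81.5437 Y83.7333 F2297
M5
G00 X265.9777 Y45.0456
M3 S253
G01 X154.3086 Y15.6902 F2201
G01 X75.4736 Y141.1987 F2201
G01 X77.6525 Y122.3667 F2201
G01 X171.4440 Y98.9848 F2201
M5
G00 X301.0480 Y76.9750
M3 S908
G01 X293.7718 Y104.1302 F1298
G01 X273.8928 Y124.0092 F1298
G01 X246.7376 Y131.2854 F1298
G01 X219.5824 Y124.0092 F1298
G01 X199.7034 Y104.1302 F1298
G01 X192.4272 Y76.9750 F1298
G01 X199.7034 Y49.8198 F1298
G01 X219.5824 Y29.9408 F1298
G01 X246.7376 Y22.6646 F1298
G01 X273.8928 Y29.9408 F1298
G01 X293.7718 Y49.8198 F1298
G01 X301.0480 Y76.9750 F1298
M5
G00 X0.0000 Y0.0000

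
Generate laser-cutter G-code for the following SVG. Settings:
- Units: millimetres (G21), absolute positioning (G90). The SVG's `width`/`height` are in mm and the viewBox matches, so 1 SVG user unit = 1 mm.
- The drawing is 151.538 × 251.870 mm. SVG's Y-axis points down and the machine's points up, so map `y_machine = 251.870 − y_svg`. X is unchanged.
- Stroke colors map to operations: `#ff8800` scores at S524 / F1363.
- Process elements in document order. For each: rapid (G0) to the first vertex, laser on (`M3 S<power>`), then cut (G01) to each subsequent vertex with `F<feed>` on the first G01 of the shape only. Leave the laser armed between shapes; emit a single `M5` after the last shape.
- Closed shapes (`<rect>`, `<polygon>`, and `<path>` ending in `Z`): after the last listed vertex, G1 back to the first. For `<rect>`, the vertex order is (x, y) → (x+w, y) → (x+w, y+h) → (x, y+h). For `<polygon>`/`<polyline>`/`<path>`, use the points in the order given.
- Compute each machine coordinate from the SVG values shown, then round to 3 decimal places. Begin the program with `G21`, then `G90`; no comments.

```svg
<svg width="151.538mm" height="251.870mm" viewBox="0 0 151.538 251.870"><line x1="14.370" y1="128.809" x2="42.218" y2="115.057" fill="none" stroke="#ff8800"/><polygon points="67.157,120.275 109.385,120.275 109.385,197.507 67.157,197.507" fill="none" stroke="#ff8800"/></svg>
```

viewBox `0 0 151.538 251.870` with mm width/height → 1 unit = 1 mm. Flip: y_m = 251.870 − y_svg.

**Shape 1** — `<line>` line segment, stroke `#ff8800` → score (S524, F1363). Machine vertices: (14.370,123.061) → (42.218,136.813). Open path.

**Shape 2** — `<polygon>` rectangle, stroke `#ff8800` → score (S524, F1363). Machine vertices: (67.157,131.595) → (109.385,131.595) → (109.385,54.363) → (67.157,54.363) → (67.157,131.595). Closed: final G1 returns to the first vertex.

G21
G90
G0 X14.370 Y123.061
M3 S524
G01 X42.218 Y136.813 F1363
G0 X67.157 Y131.595
M3 S524
G01 X109.385 Y131.595 F1363
G01 X109.385 Y54.363
G01 X67.157 Y54.363
G01 X67.157 Y131.595
M5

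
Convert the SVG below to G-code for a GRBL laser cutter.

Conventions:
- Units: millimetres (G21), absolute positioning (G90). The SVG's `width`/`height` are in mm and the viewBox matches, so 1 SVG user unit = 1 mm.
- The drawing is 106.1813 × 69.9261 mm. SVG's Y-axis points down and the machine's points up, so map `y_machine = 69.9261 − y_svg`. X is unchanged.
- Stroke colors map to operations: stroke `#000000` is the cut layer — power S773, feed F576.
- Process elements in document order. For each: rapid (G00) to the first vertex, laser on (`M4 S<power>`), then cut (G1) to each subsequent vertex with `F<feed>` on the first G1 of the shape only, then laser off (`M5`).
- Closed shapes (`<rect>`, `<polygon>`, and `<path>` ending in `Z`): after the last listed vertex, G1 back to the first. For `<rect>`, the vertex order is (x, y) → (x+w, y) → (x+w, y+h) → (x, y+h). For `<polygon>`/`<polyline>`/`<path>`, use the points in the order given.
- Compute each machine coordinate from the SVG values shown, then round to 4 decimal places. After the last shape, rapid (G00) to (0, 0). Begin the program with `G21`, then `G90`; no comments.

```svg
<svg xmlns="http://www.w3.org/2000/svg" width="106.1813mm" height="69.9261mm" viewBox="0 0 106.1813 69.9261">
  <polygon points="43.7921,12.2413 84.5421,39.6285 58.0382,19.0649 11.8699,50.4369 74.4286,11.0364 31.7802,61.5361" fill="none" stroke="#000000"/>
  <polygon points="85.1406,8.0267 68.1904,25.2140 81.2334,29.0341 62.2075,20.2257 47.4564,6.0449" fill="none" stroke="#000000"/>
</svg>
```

1 u = 1 mm; y_m = 69.9261 − y.

[1] `<polygon>` closed polygon, #000000→cut S773 F576: (43.7921,57.6848) → (84.5421,30.2976) → (58.0382,50.8612) → (11.8699,19.4892) → (74.4286,58.8897) → (31.7802,8.3900) → (43.7921,57.6848) (closed)

[2] `<polygon>` closed polygon, #000000→cut S773 F576: (85.1406,61.8994) → (68.1904,44.7121) → (81.2334,40.8920) → (62.2075,49.7004) → (47.4564,63.8812) → (85.1406,61.8994) (closed)

G21
G90
G00 X43.7921 Y57.6848
M4 S773
G1 X84.5421 Y30.2976 F576
G1 X58.0382 Y50.8612
G1 X11.8699 Y19.4892
G1 X74.4286 Y58.8897
G1 X31.7802 Y8.3900
G1 X43.7921 Y57.6848
M5
G00 X85.1406 Y61.8994
M4 S773
G1 X68.1904 Y44.7121 F576
G1 X81.2334 Y40.8920
G1 X62.2075 Y49.7004
G1 X47.4564 Y63.8812
G1 X85.1406 Y61.8994
M5
G00 X0.0000 Y0.0000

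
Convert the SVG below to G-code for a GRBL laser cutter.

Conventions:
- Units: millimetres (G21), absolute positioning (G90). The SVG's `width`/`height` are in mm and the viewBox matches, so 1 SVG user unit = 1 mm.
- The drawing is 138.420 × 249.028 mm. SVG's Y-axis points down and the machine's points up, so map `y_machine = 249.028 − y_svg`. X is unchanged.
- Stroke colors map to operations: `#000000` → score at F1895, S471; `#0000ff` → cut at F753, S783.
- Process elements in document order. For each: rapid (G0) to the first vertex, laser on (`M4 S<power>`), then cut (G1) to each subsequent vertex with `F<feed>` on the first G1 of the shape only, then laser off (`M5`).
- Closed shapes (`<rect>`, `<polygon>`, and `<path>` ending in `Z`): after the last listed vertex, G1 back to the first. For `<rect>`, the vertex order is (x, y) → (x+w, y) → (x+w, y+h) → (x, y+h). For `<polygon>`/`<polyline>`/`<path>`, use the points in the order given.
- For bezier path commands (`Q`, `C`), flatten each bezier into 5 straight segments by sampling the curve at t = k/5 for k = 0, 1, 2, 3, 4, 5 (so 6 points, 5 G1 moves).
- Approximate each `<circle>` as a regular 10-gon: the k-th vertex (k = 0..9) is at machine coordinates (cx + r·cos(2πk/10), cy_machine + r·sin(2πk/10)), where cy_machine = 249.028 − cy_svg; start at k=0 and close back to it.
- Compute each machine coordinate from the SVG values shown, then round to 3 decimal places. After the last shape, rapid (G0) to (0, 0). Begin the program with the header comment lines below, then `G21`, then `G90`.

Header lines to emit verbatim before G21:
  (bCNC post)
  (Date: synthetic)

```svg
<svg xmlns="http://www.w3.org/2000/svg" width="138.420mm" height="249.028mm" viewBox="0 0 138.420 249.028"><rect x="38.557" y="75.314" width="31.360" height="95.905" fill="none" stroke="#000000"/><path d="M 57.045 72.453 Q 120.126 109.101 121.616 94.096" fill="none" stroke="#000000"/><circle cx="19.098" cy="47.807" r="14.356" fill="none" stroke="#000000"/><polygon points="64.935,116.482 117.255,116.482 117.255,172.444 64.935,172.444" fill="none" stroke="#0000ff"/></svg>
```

viewBox `0 0 138.420 249.028` with mm width/height → 1 unit = 1 mm. Flip: y_m = 249.028 − y_svg.

**Shape 1** — `<rect>` rectangle, stroke `#000000` → score (S471, F1895). Machine vertices: (38.557,173.714) → (69.917,173.714) → (69.917,77.809) → (38.557,77.809) → (38.557,173.714). Closed: final G1 returns to the first vertex.

**Shape 2** — `<path>` quadratic bezier, stroke `#000000` → score (S471, F1895). Control points (SVG): P0=(57.045,72.453), P1=(120.126,109.101), P2=(121.616,94.096); sampled at t=k/5. Machine vertices: (57.045,176.575) → (79.814,163.982) → (97.655,155.521) → (110.569,151.192) → (118.556,150.996) → (121.616,154.932). Open path.

**Shape 3** — `<circle>` circle, stroke `#000000` → score (S471, F1895). Machine vertices: (33.454,201.221) → (30.712,209.659) → (23.534,214.874) → (14.662,214.874) → (7.484,209.659) → (4.742,201.221) → (7.484,192.783) → (14.662,187.568) → (23.534,187.568) → (30.712,192.783) → (33.454,201.221). Closed: final G1 returns to the first vertex.

**Shape 4** — `<polygon>` rectangle, stroke `#0000ff` → cut (S783, F753). Machine vertices: (64.935,132.546) → (117.255,132.546) → (117.255,76.584) → (64.935,76.584) → (64.935,132.546). Closed: final G1 returns to the first vertex.

(bCNC post)
(Date: synthetic)
G21
G90
G0 X38.557 Y173.714
M4 S471
G1 X69.917 Y173.714 F1895
G1 X69.917 Y77.809
G1 X38.557 Y77.809
G1 X38.557 Y173.714
M5
G0 X57.045 Y176.575
M4 S471
G1 X79.814 Y163.982 F1895
G1 X97.655 Y155.521
G1 X110.569 Y151.192
G1 X118.556 Y150.996
G1 X121.616 Y154.932
M5
G0 X33.454 Y201.221
M4 S471
G1 X30.712 Y209.659 F1895
G1 X23.534 Y214.874
G1 X14.662 Y214.874
G1 X7.484 Y209.659
G1 X4.742 Y201.221
G1 X7.484 Y192.783
G1 X14.662 Y187.568
G1 X23.534 Y187.568
G1 X30.712 Y192.783
G1 X33.454 Y201.221
M5
G0 X64.935 Y132.546
M4 S783
G1 X117.255 Y132.546 F753
G1 X117.255 Y76.584
G1 X64.935 Y76.584
G1 X64.935 Y132.546
M5
G0 X0.000 Y0.000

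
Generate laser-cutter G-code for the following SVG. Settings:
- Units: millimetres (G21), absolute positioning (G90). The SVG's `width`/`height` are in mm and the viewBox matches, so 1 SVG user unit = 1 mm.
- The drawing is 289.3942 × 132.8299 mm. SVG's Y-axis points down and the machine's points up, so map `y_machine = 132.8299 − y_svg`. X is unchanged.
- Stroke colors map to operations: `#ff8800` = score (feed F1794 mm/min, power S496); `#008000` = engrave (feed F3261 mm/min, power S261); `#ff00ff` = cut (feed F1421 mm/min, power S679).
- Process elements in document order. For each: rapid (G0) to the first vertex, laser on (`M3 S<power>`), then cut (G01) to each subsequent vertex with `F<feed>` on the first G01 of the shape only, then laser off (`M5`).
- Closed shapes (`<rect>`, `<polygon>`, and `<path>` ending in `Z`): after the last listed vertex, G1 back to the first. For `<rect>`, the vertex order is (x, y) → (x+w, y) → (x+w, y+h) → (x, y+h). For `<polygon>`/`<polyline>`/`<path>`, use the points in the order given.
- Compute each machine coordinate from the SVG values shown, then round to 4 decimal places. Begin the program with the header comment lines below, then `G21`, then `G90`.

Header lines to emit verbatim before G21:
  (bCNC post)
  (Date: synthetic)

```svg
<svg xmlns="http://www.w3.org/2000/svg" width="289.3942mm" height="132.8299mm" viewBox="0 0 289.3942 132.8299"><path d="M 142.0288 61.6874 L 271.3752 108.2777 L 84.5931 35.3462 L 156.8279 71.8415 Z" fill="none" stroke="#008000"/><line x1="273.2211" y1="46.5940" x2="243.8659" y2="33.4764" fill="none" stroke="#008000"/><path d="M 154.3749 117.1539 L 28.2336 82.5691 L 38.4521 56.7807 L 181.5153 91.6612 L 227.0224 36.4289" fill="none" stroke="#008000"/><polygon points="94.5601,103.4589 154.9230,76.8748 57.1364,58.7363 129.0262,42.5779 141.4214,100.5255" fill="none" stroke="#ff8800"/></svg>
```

(bCNC post)
(Date: synthetic)
G21
G90
G0 X142.0288 Y71.1425
M3 S261
G01 X271.3752 Y24.5522 F3261
G01 X84.5931 Y97.4837
G01 X156.8279 Y60.9884
G01 X142.0288 Y71.1425
M5
G0 X273.2211 Y86.2359
M3 S261
G01 X243.8659 Y99.3535 F3261
M5
G0 X154.3749 Y15.6760
M3 S261
G01 X28.2336 Y50.2608 F3261
G01 X38.4521 Y76.0492
G01 X181.5153 Y41.1687
G01 X227.0224 Y96.4010
M5
G0 X94.5601 Y29.3710
M3 S496
G01 X154.9230 Y55.9551 F1794
G01 X57.1364 Y74.0936
G01 X129.0262 Y90.2520
G01 X141.4214 Y32.3044
G01 X94.5601 Y29.3710
M5

1 u = 1 mm; y_m = 132.8299 − y.

[1] `<path>` closed polygon, #008000→engrave S261 F3261: (142.0288,71.1425) → (271.3752,24.5522) → (84.5931,97.4837) → (156.8279,60.9884) → (142.0288,71.1425) (closed)

[2] `<line>` line segment, #008000→engrave S261 F3261: (273.2211,86.2359) → (243.8659,99.3535)

[3] `<path>` open polyline, #008000→engrave S261 F3261: (154.3749,15.6760) → (28.2336,50.2608) → (38.4521,76.0492) → (181.5153,41.1687) → (227.0224,96.4010)

[4] `<polygon>` closed polygon, #ff8800→score S496 F1794: (94.5601,29.3710) → (154.9230,55.9551) → (57.1364,74.0936) → (129.0262,90.2520) → (141.4214,32.3044) → (94.5601,29.3710) (closed)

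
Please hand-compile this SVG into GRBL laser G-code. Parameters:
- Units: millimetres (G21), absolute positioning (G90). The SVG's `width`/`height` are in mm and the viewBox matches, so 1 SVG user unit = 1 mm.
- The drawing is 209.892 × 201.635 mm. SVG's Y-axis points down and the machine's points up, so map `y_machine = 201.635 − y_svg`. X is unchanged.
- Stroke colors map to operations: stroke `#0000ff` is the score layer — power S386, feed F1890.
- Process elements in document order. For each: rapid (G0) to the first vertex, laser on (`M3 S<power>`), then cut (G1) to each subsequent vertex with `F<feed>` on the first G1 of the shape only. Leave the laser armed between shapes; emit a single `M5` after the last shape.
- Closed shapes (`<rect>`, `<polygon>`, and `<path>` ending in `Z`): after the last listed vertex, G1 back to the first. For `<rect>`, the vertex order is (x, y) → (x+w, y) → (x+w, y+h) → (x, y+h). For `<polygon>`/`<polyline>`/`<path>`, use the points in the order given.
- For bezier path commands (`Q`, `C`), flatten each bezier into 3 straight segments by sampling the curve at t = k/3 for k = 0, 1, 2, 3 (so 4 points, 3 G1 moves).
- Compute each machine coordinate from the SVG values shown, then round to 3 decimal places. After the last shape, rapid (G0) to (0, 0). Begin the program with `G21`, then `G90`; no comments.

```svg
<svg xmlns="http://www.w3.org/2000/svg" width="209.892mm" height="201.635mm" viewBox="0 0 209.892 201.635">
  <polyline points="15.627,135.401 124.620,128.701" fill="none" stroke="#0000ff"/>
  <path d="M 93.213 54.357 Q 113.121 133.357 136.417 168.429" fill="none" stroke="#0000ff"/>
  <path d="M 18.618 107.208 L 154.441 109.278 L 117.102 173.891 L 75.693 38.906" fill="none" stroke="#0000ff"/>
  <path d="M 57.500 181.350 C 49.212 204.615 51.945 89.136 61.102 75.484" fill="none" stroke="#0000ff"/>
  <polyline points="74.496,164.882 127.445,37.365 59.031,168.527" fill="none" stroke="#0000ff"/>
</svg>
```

viewBox `0 0 209.892 201.635` with mm width/height → 1 unit = 1 mm. Flip: y_m = 201.635 − y_svg.

**Shape 1** — `<polyline>` line segment, stroke `#0000ff` → score (S386, F1890). Machine vertices: (15.627,66.234) → (124.620,72.934). Open path.

**Shape 2** — `<path>` quadratic bezier, stroke `#0000ff` → score (S386, F1890). Control points (SVG): P0=(93.213,54.357), P1=(113.121,133.357), P2=(136.417,168.429); sampled at t=k/3. Machine vertices: (93.213,147.278) → (106.861,99.492) → (121.263,61.468) → (136.417,33.206). Open path.

**Shape 3** — `<path>` open polyline, stroke `#0000ff` → score (S386, F1890). Machine vertices: (18.618,94.427) → (154.441,92.357) → (117.102,27.744) → (75.693,162.729). Open path.

**Shape 4** — `<path>` cubic bezier, stroke `#0000ff` → score (S386, F1890). Control points (SVG): P0=(57.500,181.350), P1=(49.212,204.615), P2=(51.945,89.136), P3=(61.102,75.484); sampled at t=k/3. Machine vertices: (57.500,20.285) → (52.715,34.358) → (54.257,87.467) → (61.102,126.151). Open path.

**Shape 5** — `<polyline>` open polyline, stroke `#0000ff` → score (S386, F1890). Machine vertices: (74.496,36.753) → (127.445,164.270) → (59.031,33.108). Open path.

G21
G90
G0 X15.627 Y66.234
M3 S386
G1 X124.620 Y72.934 F1890
G0 X93.213 Y147.278
M3 S386
G1 X106.861 Y99.492 F1890
G1 X121.263 Y61.468
G1 X136.417 Y33.206
G0 X18.618 Y94.427
M3 S386
G1 X154.441 Y92.357 F1890
G1 X117.102 Y27.744
G1 X75.693 Y162.729
G0 X57.500 Y20.285
M3 S386
G1 X52.715 Y34.358 F1890
G1 X54.257 Y87.467
G1 X61.102 Y126.151
G0 X74.496 Y36.753
M3 S386
G1 X127.445 Y164.270 F1890
G1 X59.031 Y33.108
M5
G0 X0.000 Y0.000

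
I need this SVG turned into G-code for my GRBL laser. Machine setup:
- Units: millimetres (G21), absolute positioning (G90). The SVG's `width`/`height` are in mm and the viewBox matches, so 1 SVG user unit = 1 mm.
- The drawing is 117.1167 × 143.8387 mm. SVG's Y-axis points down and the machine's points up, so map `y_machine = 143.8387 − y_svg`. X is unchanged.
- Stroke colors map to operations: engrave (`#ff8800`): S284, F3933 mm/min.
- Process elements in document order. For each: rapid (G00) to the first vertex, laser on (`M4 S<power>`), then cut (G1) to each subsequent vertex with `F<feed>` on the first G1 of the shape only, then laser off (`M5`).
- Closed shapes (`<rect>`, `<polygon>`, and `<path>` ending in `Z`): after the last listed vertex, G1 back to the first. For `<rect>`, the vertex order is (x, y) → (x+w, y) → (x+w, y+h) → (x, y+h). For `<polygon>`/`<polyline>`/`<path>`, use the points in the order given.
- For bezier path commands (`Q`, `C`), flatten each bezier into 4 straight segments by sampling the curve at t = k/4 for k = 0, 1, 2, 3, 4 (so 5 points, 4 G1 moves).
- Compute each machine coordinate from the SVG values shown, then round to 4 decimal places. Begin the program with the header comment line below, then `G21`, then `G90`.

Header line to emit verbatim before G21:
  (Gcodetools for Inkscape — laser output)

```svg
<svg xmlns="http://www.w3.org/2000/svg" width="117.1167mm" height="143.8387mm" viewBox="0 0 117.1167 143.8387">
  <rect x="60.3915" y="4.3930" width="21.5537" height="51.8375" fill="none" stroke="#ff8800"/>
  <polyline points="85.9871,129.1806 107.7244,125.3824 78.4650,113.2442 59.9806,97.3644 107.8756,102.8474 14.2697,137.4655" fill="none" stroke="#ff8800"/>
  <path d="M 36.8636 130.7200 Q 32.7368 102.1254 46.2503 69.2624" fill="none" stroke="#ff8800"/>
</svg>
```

Since the viewBox matches the mm dimensions, user units are millimetres directly. The only transform is the Y-flip y_m = 143.8387 − y_svg.

Shape 1 is a rectangle drawn with `<rect>`. Its stroke #ff8800 means engrave at S284, F3933. After flipping Y the toolpath is (60.3915,139.4457) → (81.9452,139.4457) → (81.9452,87.6082) → (60.3915,87.6082) → (60.3915,139.4457), returning to the start.

Shape 2 is a open polyline drawn with `<polyline>`. Its stroke #ff8800 means engrave at S284, F3933. After flipping Y the toolpath is (85.9871,14.6581) → (107.7244,18.4563) → (78.4650,30.5945) → (59.9806,46.4743) → (107.8756,40.9913) → (14.2697,6.3732).

Shape 3 is a quadratic bezier drawn with `<path>`. Its stroke #ff8800 means engrave at S284, F3933. After flipping Y the toolpath is (36.8636,13.1187) → (35.9027,27.6828) → (37.1469,42.7804) → (40.5961,58.4116) → (46.2503,74.5763).

(Gcodetools for Inkscape — laser output)
G21
G90
G00 X60.3915 Y139.4457
M4 S284
G1 X81.9452 Y139.4457 F3933
G1 X81.9452 Y87.6082
G1 X60.3915 Y87.6082
G1 X60.3915 Y139.4457
M5
G00 X85.9871 Y14.6581
M4 S284
G1 X107.7244 Y18.4563 F3933
G1 X78.4650 Y30.5945
G1 X59.9806 Y46.4743
G1 X107.8756 Y40.9913
G1 X14.2697 Y6.3732
M5
G00 X36.8636 Y13.1187
M4 S284
G1 X35.9027 Y27.6828 F3933
G1 X37.1469 Y42.7804
G1 X40.5961 Y58.4116
G1 X46.2503 Y74.5763
M5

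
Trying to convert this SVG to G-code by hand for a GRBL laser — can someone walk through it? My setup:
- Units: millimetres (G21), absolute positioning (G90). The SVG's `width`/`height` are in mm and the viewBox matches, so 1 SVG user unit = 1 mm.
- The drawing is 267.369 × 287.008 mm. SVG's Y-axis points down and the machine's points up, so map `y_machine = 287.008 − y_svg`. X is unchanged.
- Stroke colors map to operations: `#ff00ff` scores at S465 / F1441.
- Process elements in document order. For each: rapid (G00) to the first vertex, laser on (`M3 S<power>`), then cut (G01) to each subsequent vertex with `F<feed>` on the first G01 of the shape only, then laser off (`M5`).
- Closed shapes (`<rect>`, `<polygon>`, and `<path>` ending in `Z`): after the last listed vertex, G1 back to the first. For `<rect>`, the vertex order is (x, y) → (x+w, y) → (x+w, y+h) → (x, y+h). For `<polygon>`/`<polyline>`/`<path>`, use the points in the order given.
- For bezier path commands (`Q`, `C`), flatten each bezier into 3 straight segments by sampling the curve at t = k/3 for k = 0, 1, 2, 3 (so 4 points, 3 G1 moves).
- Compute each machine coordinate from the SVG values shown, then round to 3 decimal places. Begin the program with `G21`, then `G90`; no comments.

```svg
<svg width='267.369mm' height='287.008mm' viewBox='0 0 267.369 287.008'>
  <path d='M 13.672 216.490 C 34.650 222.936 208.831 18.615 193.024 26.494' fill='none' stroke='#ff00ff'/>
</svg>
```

G21
G90
G00 X13.672 Y70.518
M3 S465
G01 X73.007 Y118.662 F1441
G01 X158.212 Y213.325
G01 X193.024 Y260.514
M5

viewBox `0 0 267.369 287.008` with mm width/height → 1 unit = 1 mm. Flip: y_m = 287.008 − y_svg.

**Shape 1** — `<path>` cubic bezier, stroke `#ff00ff` → score (S465, F1441). Control points (SVG): P0=(13.672,216.490), P1=(34.650,222.936), P2=(208.831,18.615), P3=(193.024,26.494); sampled at t=k/3. Machine vertices: (13.672,70.518) → (73.007,118.662) → (158.212,213.325) → (193.024,260.514). Open path.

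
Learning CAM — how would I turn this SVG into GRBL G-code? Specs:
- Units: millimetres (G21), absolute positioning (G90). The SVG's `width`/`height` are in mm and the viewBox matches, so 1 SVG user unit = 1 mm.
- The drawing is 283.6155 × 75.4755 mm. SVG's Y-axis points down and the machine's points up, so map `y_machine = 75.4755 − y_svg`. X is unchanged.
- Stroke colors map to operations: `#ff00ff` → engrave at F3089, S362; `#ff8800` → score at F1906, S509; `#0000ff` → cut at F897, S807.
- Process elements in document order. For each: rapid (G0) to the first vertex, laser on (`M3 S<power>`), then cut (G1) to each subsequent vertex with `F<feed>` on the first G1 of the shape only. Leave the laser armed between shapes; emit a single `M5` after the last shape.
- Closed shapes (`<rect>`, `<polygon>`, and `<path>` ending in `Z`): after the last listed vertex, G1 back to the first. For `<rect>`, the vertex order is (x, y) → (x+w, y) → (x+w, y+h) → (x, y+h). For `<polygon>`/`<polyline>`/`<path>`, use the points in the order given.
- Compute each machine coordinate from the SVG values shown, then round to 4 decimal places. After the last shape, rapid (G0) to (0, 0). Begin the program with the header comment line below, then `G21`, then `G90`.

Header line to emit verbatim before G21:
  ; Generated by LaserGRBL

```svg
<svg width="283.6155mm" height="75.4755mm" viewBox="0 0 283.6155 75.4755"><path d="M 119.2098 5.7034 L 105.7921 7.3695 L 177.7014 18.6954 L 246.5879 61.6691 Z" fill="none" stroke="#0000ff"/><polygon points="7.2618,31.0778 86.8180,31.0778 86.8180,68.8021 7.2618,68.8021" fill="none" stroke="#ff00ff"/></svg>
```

1 u = 1 mm; y_m = 75.4755 − y.

[1] `<path>` closed polygon, #0000ff→cut S807 F897: (119.2098,69.7721) → (105.7921,68.1060) → (177.7014,56.7801) → (246.5879,13.8064) → (119.2098,69.7721) (closed)

[2] `<polygon>` rectangle, #ff00ff→engrave S362 F3089: (7.2618,44.3977) → (86.8180,44.3977) → (86.8180,6.6734) → (7.2618,6.6734) → (7.2618,44.3977) (closed)

; Generated by LaserGRBL
G21
G90
G0 X119.2098 Y69.7721
M3 S807
G1 X105.7921 Y68.1060 F897
G1 X177.7014 Y56.7801
G1 X246.5879 Y13.8064
G1 X119.2098 Y69.7721
G0 X7.2618 Y44.3977
M3 S362
G1 X86.8180 Y44.3977 F3089
G1 X86.8180 Y6.6734
G1 X7.2618 Y6.6734
G1 X7.2618 Y44.3977
M5
G0 X0.0000 Y0.0000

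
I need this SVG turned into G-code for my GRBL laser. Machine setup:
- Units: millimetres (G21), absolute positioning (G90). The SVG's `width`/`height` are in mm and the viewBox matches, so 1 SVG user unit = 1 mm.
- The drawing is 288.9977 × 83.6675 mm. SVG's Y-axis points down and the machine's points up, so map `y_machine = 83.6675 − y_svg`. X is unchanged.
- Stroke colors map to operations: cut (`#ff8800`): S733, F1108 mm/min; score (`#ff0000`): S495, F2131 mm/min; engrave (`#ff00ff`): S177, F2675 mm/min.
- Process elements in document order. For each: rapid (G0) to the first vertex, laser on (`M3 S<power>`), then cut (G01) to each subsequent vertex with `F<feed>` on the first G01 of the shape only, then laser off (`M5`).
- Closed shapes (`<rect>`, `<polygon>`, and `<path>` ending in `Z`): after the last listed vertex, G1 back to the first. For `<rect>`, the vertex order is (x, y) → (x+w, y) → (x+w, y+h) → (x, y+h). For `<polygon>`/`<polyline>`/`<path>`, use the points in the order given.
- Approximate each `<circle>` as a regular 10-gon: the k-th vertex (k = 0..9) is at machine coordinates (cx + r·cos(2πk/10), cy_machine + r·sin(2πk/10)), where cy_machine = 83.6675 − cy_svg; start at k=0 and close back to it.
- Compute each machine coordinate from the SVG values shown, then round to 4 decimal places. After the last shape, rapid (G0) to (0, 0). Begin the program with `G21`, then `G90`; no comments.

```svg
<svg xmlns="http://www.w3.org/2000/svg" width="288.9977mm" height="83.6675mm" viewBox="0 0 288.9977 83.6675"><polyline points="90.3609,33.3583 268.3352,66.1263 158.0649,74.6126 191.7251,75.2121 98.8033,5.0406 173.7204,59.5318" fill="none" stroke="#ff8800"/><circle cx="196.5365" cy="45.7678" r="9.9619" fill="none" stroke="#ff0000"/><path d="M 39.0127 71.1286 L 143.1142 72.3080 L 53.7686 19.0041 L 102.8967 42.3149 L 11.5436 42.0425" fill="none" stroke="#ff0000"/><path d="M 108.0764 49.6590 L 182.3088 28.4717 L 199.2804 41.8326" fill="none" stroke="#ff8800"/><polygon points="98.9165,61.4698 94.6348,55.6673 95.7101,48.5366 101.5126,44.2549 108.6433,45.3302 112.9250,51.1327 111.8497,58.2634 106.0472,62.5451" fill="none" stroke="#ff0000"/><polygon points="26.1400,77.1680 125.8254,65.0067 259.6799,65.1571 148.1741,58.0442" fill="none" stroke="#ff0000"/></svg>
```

viewBox `0 0 288.9977 83.6675` with mm width/height → 1 unit = 1 mm. Flip: y_m = 83.6675 − y_svg.

**Shape 1** — `<polyline>` open polyline, stroke `#ff8800` → cut (S733, F1108). Machine vertices: (90.3609,50.3092) → (268.3352,17.5412) → (158.0649,9.0549) → (191.7251,8.4554) → (98.8033,78.6269) → (173.7204,24.1357). Open path.

**Shape 2** — `<circle>` circle, stroke `#ff0000` → score (S495, F2131). Machine vertices: (206.4984,37.8997) → (204.5958,43.7552) → (199.6149,47.3740) → (193.4581,47.3740) → (188.4772,43.7552) → (186.5746,37.8997) → (188.4772,32.0442) → (193.4581,28.4254) → (199.6149,28.4254) → (204.5958,32.0442) → (206.4984,37.8997). Closed: final G1 returns to the first vertex.

**Shape 3** — `<path>` open polyline, stroke `#ff0000` → score (S495, F2131). Machine vertices: (39.0127,12.5389) → (143.1142,11.3595) → (53.7686,64.6634) → (102.8967,41.3526) → (11.5436,41.6250). Open path.

**Shape 4** — `<path>` open polyline, stroke `#ff8800` → cut (S733, F1108). Machine vertices: (108.0764,34.0085) → (182.3088,55.1958) → (199.2804,41.8349). Open path.

**Shape 5** — `<polygon>` regular polygon, stroke `#ff0000` → score (S495, F2131). Machine vertices: (98.9165,22.1977) → (94.6348,28.0002) → (95.7101,35.1309) → (101.5126,39.4126) → (108.6433,38.3373) → (112.9250,32.5348) → (111.8497,25.4041) → (106.0472,21.1224) → (98.9165,22.1977). Closed: final G1 returns to the first vertex.

**Shape 6** — `<polygon>` closed polygon, stroke `#ff0000` → score (S495, F2131). Machine vertices: (26.1400,6.4995) → (125.8254,18.6608) → (259.6799,18.5104) → (148.1741,25.6233) → (26.1400,6.4995). Closed: final G1 returns to the first vertex.

G21
G90
G0 X90.3609 Y50.3092
M3 S733
G01 X268.3352 Y17.5412 F1108
G01 X158.0649 Y9.0549
G01 X191.7251 Y8.4554
G01 X98.8033 Y78.6269
G01 X173.7204 Y24.1357
M5
G0 X206.4984 Y37.8997
M3 S495
G01 X204.5958 Y43.7552 F2131
G01 X199.6149 Y47.3740
G01 X193.4581 Y47.3740
G01 X188.4772 Y43.7552
G01 X186.5746 Y37.8997
G01 X188.4772 Y32.0442
G01 X193.4581 Y28.4254
G01 X199.6149 Y28.4254
G01 X204.5958 Y32.0442
G01 X206.4984 Y37.8997
M5
G0 X39.0127 Y12.5389
M3 S495
G01 X143.1142 Y11.3595 F2131
G01 X53.7686 Y64.6634
G01 X102.8967 Y41.3526
G01 X11.5436 Y41.6250
M5
G0 X108.0764 Y34.0085
M3 S733
G01 X182.3088 Y55.1958 F1108
G01 X199.2804 Y41.8349
M5
G0 X98.9165 Y22.1977
M3 S495
G01 X94.6348 Y28.0002 F2131
G01 X95.7101 Y35.1309
G01 X101.5126 Y39.4126
G01 X108.6433 Y38.3373
G01 X112.9250 Y32.5348
G01 X111.8497 Y25.4041
G01 X106.0472 Y21.1224
G01 X98.9165 Y22.1977
M5
G0 X26.1400 Y6.4995
M3 S495
G01 X125.8254 Y18.6608 F2131
G01 X259.6799 Y18.5104
G01 X148.1741 Y25.6233
G01 X26.1400 Y6.4995
M5
G0 X0.0000 Y0.0000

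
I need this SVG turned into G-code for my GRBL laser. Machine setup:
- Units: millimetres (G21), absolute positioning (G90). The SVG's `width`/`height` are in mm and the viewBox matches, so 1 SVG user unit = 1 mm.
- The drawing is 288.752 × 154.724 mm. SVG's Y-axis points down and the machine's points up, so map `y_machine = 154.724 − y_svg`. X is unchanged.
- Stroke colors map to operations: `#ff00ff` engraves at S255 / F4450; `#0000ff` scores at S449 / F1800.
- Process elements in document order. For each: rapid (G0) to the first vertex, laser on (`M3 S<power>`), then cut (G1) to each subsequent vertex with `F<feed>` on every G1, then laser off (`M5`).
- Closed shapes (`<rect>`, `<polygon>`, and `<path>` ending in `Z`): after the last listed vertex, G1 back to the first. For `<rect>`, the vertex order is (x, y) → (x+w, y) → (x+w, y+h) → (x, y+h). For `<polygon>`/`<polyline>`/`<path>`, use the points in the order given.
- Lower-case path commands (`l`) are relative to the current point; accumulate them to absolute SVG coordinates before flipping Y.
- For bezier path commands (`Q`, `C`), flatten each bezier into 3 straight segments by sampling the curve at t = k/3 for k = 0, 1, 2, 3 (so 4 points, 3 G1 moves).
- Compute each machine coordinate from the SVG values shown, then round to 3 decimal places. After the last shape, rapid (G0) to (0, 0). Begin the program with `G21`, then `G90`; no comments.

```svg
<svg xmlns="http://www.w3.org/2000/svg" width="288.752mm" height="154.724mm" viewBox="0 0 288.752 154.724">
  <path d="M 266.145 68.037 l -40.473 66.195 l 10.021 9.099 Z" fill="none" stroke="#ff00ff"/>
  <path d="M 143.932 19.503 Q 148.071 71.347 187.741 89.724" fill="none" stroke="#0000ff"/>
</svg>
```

G21
G90
G0 X266.145 Y86.687
M3 S255
G1 X225.672 Y20.492 F4450
G1 X235.693 Y11.393 F4450
G1 X266.145 Y86.687 F4450
M5
G0 X143.932 Y135.221
M3 S449
G1 X150.639 Y104.377 F1800
G1 X165.242 Y80.970 F1800
G1 X187.741 Y65.000 F1800
M5
G0 X0.000 Y0.000

viewBox `0 0 288.752 154.724` with mm width/height → 1 unit = 1 mm. Flip: y_m = 154.724 − y_svg.

**Shape 1** — `<path>` closed polygon, stroke `#ff00ff` → engrave (S255, F4450). Machine vertices: (266.145,86.687) → (225.672,20.492) → (235.693,11.393) → (266.145,86.687). Closed: final G1 returns to the first vertex.

**Shape 2** — `<path>` quadratic bezier, stroke `#0000ff` → score (S449, F1800). Control points (SVG): P0=(143.932,19.503), P1=(148.071,71.347), P2=(187.741,89.724); sampled at t=k/3. Machine vertices: (143.932,135.221) → (150.639,104.377) → (165.242,80.970) → (187.741,65.000). Open path.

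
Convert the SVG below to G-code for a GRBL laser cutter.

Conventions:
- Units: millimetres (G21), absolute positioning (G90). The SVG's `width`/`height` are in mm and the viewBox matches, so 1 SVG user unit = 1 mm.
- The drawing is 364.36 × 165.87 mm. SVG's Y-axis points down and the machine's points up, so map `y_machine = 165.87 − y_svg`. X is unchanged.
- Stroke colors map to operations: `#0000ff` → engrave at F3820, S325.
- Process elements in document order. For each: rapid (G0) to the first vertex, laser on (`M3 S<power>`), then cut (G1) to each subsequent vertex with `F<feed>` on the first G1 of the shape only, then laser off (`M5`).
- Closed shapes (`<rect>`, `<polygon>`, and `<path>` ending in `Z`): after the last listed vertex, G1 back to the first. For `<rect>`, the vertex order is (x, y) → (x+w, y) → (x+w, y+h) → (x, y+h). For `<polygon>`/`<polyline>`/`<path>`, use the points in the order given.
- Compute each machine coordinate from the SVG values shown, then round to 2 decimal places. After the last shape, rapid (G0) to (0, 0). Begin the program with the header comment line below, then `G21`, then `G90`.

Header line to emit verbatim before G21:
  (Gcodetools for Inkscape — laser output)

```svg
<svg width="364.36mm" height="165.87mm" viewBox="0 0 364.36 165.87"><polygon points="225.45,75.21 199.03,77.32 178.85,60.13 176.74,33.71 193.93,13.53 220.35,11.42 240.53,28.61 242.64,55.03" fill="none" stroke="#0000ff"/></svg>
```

viewBox `0 0 364.36 165.87` with mm width/height → 1 unit = 1 mm. Flip: y_m = 165.87 − y_svg.

**Shape 1** — `<polygon>` regular polygon, stroke `#0000ff` → engrave (S325, F3820). Machine vertices: (225.45,90.66) → (199.03,88.55) → (178.85,105.74) → (176.74,132.16) → (193.93,152.34) → (220.35,154.45) → (240.53,137.26) → (242.64,110.84) → (225.45,90.66). Closed: final G1 returns to the first vertex.

(Gcodetools for Inkscape — laser output)
G21
G90
G0 X225.45 Y90.66
M3 S325
G1 X199.03 Y88.55 F3820
G1 X178.85 Y105.74
G1 X176.74 Y132.16
G1 X193.93 Y152.34
G1 X220.35 Y154.45
G1 X240.53 Y137.26
G1 X242.64 Y110.84
G1 X225.45 Y90.66
M5
G0 X0.00 Y0.00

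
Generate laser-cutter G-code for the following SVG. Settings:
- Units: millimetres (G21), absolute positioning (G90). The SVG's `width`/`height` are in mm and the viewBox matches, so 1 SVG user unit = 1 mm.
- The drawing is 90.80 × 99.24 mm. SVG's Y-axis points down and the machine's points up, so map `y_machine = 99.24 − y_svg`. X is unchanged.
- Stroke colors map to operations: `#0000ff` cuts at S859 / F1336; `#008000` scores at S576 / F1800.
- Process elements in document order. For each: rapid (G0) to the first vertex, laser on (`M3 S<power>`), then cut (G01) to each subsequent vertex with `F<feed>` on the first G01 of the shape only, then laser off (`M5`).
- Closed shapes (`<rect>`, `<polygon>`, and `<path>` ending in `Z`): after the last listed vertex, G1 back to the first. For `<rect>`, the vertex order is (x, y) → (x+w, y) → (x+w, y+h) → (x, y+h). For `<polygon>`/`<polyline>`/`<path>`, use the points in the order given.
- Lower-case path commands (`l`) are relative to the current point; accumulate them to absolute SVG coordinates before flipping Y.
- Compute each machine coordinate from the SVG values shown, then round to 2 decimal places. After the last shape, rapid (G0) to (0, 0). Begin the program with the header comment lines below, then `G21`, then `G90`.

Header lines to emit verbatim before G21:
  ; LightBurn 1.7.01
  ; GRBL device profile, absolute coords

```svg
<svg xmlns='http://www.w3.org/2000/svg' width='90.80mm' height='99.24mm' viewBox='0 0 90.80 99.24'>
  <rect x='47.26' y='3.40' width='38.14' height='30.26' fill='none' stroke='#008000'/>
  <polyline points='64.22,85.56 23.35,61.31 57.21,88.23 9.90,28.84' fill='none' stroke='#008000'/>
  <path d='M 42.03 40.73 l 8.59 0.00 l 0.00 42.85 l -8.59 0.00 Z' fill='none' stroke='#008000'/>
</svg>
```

; LightBurn 1.7.01
; GRBL device profile, absolute coords
G21
G90
G0 X47.26 Y95.84
M3 S576
G01 X85.40 Y95.84 F1800
G01 X85.40 Y65.58
G01 X47.26 Y65.58
G01 X47.26 Y95.84
M5
G0 X64.22 Y13.68
M3 S576
G01 X23.35 Y37.93 F1800
G01 X57.21 Y11.01
G01 X9.90 Y70.40
M5
G0 X42.03 Y58.51
M3 S576
G01 X50.62 Y58.51 F1800
G01 X50.62 Y15.66
G01 X42.03 Y15.66
G01 X42.03 Y58.51
M5
G0 X0.00 Y0.00

Since the viewBox matches the mm dimensions, user units are millimetres directly. The only transform is the Y-flip y_m = 99.24 − y_svg.

Shape 1 is a rectangle drawn with `<rect>`. Its stroke #008000 means score at S576, F1800. After flipping Y the toolpath is (47.26,95.84) → (85.40,95.84) → (85.40,65.58) → (47.26,65.58) → (47.26,95.84), returning to the start.

Shape 2 is a open polyline drawn with `<polyline>`. Its stroke #008000 means score at S576, F1800. After flipping Y the toolpath is (64.22,13.68) → (23.35,37.93) → (57.21,11.01) → (9.90,70.40).

Shape 3 is a rectangle drawn with `<path>`. Its stroke #008000 means score at S576, F1800. After flipping Y the toolpath is (42.03,58.51) → (50.62,58.51) → (50.62,15.66) → (42.03,15.66) → (42.03,58.51), returning to the start.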